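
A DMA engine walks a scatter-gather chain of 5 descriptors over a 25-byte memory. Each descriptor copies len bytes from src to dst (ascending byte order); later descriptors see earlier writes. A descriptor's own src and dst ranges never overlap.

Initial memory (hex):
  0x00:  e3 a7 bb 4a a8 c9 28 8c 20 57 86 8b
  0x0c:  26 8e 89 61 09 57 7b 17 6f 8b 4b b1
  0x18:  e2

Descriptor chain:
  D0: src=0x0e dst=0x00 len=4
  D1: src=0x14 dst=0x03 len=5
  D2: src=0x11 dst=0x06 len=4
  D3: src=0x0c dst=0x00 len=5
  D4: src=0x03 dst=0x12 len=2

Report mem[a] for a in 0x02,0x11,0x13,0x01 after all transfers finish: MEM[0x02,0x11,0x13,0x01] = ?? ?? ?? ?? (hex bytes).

MEM[0x02,0x11,0x13,0x01] = 89 57 09 8e

D0: mem[0x00..0x03] <- [89 61 09 57]
D1: mem[0x03..0x07] <- [6f 8b 4b b1 e2]
D2: mem[0x06..0x09] <- [57 7b 17 6f]
D3: mem[0x00..0x04] <- [26 8e 89 61 09]
D4: mem[0x12..0x13] <- [61 09]
query mem[0x02]=0x89, mem[0x11]=0x57, mem[0x13]=0x09, mem[0x01]=0x8e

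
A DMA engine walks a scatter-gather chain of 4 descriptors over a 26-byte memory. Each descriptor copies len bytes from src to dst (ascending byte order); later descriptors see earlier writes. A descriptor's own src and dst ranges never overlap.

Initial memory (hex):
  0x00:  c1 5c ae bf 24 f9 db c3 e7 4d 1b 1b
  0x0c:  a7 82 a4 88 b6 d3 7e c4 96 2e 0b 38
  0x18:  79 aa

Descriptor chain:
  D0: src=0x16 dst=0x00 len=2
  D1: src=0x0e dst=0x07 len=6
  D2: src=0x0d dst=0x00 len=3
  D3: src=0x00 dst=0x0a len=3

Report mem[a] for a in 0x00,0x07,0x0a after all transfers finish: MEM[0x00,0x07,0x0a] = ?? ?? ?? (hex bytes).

D0: mem[0x00..0x01] <- [0b 38]
D1: mem[0x07..0x0c] <- [a4 88 b6 d3 7e c4]
D2: mem[0x00..0x02] <- [82 a4 88]
D3: mem[0x0a..0x0c] <- [82 a4 88]
query mem[0x00]=0x82, mem[0x07]=0xa4, mem[0x0a]=0x82

MEM[0x00,0x07,0x0a] = 82 a4 82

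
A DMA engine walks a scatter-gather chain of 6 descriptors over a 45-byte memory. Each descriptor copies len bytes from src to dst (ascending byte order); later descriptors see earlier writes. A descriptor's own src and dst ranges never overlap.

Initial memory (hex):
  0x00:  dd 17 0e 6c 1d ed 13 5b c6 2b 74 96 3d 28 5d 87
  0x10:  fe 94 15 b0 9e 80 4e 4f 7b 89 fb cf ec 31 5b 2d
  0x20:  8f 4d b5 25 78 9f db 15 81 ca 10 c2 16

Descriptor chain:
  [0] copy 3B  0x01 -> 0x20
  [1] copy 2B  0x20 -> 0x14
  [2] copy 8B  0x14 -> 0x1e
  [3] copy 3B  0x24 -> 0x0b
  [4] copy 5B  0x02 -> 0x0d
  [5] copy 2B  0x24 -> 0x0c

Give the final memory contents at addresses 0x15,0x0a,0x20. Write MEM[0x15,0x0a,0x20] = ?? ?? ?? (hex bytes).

MEM[0x15,0x0a,0x20] = 0e 74 4e

  after D0: wrote 3B at 0x20 = 170e6c
  after D1: wrote 2B at 0x14 = 170e
  after D2: wrote 8B at 0x1e = 170e4e4f7b89fbcf
  after D3: wrote 3B at 0x0b = fbcfdb
  after D4: wrote 5B at 0x0d = 0e6c1ded13
  after D5: wrote 2B at 0x0c = fbcf
query mem[0x15]=0x0e, mem[0x0a]=0x74, mem[0x20]=0x4e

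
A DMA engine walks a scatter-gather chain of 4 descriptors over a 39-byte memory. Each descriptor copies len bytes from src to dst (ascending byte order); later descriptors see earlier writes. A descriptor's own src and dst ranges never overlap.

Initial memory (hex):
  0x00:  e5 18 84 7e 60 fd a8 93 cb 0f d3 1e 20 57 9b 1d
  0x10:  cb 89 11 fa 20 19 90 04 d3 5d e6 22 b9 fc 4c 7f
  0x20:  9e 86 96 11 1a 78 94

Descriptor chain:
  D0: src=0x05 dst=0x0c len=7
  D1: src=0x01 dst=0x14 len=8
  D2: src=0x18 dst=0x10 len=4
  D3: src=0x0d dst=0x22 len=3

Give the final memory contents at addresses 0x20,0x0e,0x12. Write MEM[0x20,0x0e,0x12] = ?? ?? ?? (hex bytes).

  after D0: wrote 7B at 0x0c = fda893cb0fd31e
  after D1: wrote 8B at 0x14 = 18847e60fda893cb
  after D2: wrote 4B at 0x10 = fda893cb
  after D3: wrote 3B at 0x22 = a893cb
query mem[0x20]=0x9e, mem[0x0e]=0x93, mem[0x12]=0x93

MEM[0x20,0x0e,0x12] = 9e 93 93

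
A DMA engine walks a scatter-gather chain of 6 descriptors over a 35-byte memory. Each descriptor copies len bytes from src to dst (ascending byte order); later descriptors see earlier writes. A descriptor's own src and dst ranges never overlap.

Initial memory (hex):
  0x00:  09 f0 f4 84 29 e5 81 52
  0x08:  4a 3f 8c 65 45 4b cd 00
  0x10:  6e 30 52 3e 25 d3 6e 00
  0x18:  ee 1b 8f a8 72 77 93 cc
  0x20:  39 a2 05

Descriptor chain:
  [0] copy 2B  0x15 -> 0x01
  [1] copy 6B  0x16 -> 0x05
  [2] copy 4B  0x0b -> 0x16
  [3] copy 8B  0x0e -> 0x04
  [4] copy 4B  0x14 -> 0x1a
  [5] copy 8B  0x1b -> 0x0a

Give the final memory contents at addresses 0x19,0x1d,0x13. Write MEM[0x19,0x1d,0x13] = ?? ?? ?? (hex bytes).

MEM[0x19,0x1d,0x13] = cd 45 3e

#0 dst[0x01+2] := {0xd3,0x6e}
#1 dst[0x05+6] := {0x6e,0x00,0xee,0x1b,0x8f,0xa8}
#2 dst[0x16+4] := {0x65,0x45,0x4b,0xcd}
#3 dst[0x04+8] := {0xcd,0x00,0x6e,0x30,0x52,0x3e,0x25,0xd3}
#4 dst[0x1a+4] := {0x25,0xd3,0x65,0x45}
#5 dst[0x0a+8] := {0xd3,0x65,0x45,0x93,0xcc,0x39,0xa2,0x05}
query mem[0x19]=0xcd, mem[0x1d]=0x45, mem[0x13]=0x3e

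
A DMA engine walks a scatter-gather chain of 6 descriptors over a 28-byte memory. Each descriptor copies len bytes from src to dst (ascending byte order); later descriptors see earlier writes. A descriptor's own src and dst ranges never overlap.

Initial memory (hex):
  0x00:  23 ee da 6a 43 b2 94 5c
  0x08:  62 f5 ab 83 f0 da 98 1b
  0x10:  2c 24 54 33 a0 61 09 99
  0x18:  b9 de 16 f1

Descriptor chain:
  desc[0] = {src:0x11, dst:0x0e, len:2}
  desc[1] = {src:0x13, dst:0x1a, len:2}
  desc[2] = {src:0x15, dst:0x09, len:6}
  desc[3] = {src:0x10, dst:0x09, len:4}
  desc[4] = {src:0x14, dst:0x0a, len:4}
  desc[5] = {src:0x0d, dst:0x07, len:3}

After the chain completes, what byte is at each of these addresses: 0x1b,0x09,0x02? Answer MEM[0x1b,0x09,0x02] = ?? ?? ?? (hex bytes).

#0 dst[0x0e+2] := {0x24,0x54}
#1 dst[0x1a+2] := {0x33,0xa0}
#2 dst[0x09+6] := {0x61,0x09,0x99,0xb9,0xde,0x33}
#3 dst[0x09+4] := {0x2c,0x24,0x54,0x33}
#4 dst[0x0a+4] := {0xa0,0x61,0x09,0x99}
#5 dst[0x07+3] := {0x99,0x33,0x54}
query mem[0x1b]=0xa0, mem[0x09]=0x54, mem[0x02]=0xda

MEM[0x1b,0x09,0x02] = a0 54 da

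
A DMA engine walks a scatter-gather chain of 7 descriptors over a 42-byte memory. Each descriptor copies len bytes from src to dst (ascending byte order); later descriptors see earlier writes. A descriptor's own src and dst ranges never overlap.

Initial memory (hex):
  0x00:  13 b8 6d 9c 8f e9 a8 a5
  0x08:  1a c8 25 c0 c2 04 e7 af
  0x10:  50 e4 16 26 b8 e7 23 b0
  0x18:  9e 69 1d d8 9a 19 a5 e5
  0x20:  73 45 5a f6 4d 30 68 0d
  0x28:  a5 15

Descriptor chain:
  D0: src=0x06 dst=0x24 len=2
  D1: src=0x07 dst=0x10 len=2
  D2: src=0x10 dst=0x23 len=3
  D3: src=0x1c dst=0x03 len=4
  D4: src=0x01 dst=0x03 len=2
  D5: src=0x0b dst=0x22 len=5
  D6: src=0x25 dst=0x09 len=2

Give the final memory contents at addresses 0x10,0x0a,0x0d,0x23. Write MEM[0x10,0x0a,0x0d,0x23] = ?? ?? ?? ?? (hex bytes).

MEM[0x10,0x0a,0x0d,0x23] = a5 af 04 c2

D0: mem[0x24..0x25] <- [a8 a5]
D1: mem[0x10..0x11] <- [a5 1a]
D2: mem[0x23..0x25] <- [a5 1a 16]
D3: mem[0x03..0x06] <- [9a 19 a5 e5]
D4: mem[0x03..0x04] <- [b8 6d]
D5: mem[0x22..0x26] <- [c0 c2 04 e7 af]
D6: mem[0x09..0x0a] <- [e7 af]
query mem[0x10]=0xa5, mem[0x0a]=0xaf, mem[0x0d]=0x04, mem[0x23]=0xc2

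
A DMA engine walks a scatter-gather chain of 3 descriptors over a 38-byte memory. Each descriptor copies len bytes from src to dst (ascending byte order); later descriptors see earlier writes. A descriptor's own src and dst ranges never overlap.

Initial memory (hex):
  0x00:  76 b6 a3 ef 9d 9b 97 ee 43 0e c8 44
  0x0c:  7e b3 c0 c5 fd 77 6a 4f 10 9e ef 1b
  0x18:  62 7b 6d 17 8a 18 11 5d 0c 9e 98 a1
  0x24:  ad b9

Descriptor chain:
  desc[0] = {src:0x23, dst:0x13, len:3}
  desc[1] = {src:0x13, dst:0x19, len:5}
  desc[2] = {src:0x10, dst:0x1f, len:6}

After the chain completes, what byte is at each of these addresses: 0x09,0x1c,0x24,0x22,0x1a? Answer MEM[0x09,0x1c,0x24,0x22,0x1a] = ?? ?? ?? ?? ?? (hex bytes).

#0 dst[0x13+3] := {0xa1,0xad,0xb9}
#1 dst[0x19+5] := {0xa1,0xad,0xb9,0xef,0x1b}
#2 dst[0x1f+6] := {0xfd,0x77,0x6a,0xa1,0xad,0xb9}
query mem[0x09]=0x0e, mem[0x1c]=0xef, mem[0x24]=0xb9, mem[0x22]=0xa1, mem[0x1a]=0xad

MEM[0x09,0x1c,0x24,0x22,0x1a] = 0e ef b9 a1 ad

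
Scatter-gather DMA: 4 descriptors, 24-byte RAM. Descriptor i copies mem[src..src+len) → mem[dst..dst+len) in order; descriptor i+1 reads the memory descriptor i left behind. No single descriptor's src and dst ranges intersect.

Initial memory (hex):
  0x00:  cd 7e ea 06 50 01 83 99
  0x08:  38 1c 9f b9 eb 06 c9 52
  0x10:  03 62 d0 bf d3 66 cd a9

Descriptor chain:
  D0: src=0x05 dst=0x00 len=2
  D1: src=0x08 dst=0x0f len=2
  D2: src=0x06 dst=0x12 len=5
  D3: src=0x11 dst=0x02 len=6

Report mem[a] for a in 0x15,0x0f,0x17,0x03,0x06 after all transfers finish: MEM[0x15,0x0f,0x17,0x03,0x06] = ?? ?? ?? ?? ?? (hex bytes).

D0: mem[0x00..0x01] <- [01 83]
D1: mem[0x0f..0x10] <- [38 1c]
D2: mem[0x12..0x16] <- [83 99 38 1c 9f]
D3: mem[0x02..0x07] <- [62 83 99 38 1c 9f]
query mem[0x15]=0x1c, mem[0x0f]=0x38, mem[0x17]=0xa9, mem[0x03]=0x83, mem[0x06]=0x1c

MEM[0x15,0x0f,0x17,0x03,0x06] = 1c 38 a9 83 1c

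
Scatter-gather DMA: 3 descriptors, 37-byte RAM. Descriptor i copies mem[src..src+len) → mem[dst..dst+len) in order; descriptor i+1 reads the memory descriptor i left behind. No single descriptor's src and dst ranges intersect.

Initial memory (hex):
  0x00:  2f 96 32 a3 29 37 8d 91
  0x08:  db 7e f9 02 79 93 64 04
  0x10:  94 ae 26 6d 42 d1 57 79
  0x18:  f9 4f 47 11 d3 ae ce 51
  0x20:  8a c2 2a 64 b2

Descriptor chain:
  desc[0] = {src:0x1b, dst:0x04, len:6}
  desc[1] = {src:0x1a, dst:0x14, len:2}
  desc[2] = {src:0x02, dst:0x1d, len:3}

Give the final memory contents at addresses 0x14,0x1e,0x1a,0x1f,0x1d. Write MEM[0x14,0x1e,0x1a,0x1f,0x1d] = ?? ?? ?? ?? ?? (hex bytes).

D0: mem[0x04..0x09] <- [11 d3 ae ce 51 8a]
D1: mem[0x14..0x15] <- [47 11]
D2: mem[0x1d..0x1f] <- [32 a3 11]
query mem[0x14]=0x47, mem[0x1e]=0xa3, mem[0x1a]=0x47, mem[0x1f]=0x11, mem[0x1d]=0x32

MEM[0x14,0x1e,0x1a,0x1f,0x1d] = 47 a3 47 11 32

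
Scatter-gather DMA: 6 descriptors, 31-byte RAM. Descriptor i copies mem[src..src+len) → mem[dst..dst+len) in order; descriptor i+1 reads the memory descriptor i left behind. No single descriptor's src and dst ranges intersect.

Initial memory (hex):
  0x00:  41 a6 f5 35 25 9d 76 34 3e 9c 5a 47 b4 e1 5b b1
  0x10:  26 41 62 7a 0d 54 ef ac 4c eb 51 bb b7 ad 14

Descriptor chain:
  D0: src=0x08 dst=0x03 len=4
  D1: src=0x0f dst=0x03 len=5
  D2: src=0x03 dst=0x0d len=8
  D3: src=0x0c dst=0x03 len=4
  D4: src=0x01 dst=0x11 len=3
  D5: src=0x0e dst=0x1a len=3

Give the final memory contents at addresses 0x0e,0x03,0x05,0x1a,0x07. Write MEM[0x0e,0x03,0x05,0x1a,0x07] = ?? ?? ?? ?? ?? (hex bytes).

MEM[0x0e,0x03,0x05,0x1a,0x07] = 26 b4 26 26 7a

  after D0: wrote 4B at 0x03 = 3e9c5a47
  after D1: wrote 5B at 0x03 = b12641627a
  after D2: wrote 8B at 0x0d = b12641627a3e9c5a
  after D3: wrote 4B at 0x03 = b4b12641
  after D4: wrote 3B at 0x11 = a6f5b4
  after D5: wrote 3B at 0x1a = 264162
query mem[0x0e]=0x26, mem[0x03]=0xb4, mem[0x05]=0x26, mem[0x1a]=0x26, mem[0x07]=0x7a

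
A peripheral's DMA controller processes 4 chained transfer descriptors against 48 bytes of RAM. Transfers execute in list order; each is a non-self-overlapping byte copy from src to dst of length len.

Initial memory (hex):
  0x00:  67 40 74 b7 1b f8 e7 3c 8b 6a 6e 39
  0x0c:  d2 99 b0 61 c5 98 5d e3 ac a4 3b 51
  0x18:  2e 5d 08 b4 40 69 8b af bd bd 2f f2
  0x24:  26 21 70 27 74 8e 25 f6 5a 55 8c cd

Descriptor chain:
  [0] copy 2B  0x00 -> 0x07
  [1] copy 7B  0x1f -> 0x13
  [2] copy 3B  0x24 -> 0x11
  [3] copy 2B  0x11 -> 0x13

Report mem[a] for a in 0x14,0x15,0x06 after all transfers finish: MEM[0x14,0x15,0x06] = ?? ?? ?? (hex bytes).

MEM[0x14,0x15,0x06] = 21 bd e7

  after D0: wrote 2B at 0x07 = 6740
  after D1: wrote 7B at 0x13 = afbdbd2ff22621
  after D2: wrote 3B at 0x11 = 262170
  after D3: wrote 2B at 0x13 = 2621
query mem[0x14]=0x21, mem[0x15]=0xbd, mem[0x06]=0xe7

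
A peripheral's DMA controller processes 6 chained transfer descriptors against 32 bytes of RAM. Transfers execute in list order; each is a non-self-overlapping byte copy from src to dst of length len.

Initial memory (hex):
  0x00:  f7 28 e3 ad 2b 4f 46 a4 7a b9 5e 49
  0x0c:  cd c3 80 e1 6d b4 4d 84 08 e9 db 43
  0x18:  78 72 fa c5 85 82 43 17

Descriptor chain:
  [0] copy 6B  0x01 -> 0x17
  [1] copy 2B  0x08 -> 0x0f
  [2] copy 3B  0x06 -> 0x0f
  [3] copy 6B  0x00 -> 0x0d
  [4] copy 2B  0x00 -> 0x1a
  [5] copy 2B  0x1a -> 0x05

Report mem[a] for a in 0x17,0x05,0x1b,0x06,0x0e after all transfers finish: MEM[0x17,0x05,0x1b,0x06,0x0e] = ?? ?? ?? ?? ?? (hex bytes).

  after D0: wrote 6B at 0x17 = 28e3ad2b4f46
  after D1: wrote 2B at 0x0f = 7ab9
  after D2: wrote 3B at 0x0f = 46a47a
  after D3: wrote 6B at 0x0d = f728e3ad2b4f
  after D4: wrote 2B at 0x1a = f728
  after D5: wrote 2B at 0x05 = f728
query mem[0x17]=0x28, mem[0x05]=0xf7, mem[0x1b]=0x28, mem[0x06]=0x28, mem[0x0e]=0x28

MEM[0x17,0x05,0x1b,0x06,0x0e] = 28 f7 28 28 28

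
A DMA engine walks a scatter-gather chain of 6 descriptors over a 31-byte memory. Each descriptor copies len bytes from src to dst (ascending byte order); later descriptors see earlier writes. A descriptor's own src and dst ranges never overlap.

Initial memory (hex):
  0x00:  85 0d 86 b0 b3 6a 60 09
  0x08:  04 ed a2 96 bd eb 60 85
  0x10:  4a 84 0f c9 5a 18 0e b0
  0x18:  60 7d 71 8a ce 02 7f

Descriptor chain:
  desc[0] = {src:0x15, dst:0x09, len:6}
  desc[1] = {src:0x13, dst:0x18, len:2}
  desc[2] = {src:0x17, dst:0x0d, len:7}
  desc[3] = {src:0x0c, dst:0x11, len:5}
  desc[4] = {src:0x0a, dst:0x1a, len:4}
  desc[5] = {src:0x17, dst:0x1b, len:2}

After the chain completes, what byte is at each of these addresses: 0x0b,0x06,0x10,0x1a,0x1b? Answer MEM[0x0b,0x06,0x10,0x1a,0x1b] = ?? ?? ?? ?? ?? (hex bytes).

[0] 0x15->0x09 len=6 : 18 0e b0 60 7d 71
[1] 0x13->0x18 len=2 : c9 5a
[2] 0x17->0x0d len=7 : b0 c9 5a 71 8a ce 02
[3] 0x0c->0x11 len=5 : 60 b0 c9 5a 71
[4] 0x0a->0x1a len=4 : 0e b0 60 b0
[5] 0x17->0x1b len=2 : b0 c9
query mem[0x0b]=0xb0, mem[0x06]=0x60, mem[0x10]=0x71, mem[0x1a]=0x0e, mem[0x1b]=0xb0

MEM[0x0b,0x06,0x10,0x1a,0x1b] = b0 60 71 0e b0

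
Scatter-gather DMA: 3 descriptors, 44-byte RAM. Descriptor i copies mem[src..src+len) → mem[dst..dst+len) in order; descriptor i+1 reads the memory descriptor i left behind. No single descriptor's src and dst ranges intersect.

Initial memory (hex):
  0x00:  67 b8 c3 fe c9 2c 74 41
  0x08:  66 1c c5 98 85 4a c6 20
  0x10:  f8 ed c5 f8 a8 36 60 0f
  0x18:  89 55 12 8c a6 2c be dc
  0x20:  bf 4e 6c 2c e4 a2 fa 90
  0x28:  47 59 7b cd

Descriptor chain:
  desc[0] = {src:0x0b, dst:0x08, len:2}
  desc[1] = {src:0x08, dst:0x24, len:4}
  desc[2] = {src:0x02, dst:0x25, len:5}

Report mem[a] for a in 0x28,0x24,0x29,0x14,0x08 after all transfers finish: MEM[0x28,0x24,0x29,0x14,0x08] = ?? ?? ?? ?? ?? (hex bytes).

MEM[0x28,0x24,0x29,0x14,0x08] = 2c 98 74 a8 98

D0: mem[0x08..0x09] <- [98 85]
D1: mem[0x24..0x27] <- [98 85 c5 98]
D2: mem[0x25..0x29] <- [c3 fe c9 2c 74]
query mem[0x28]=0x2c, mem[0x24]=0x98, mem[0x29]=0x74, mem[0x14]=0xa8, mem[0x08]=0x98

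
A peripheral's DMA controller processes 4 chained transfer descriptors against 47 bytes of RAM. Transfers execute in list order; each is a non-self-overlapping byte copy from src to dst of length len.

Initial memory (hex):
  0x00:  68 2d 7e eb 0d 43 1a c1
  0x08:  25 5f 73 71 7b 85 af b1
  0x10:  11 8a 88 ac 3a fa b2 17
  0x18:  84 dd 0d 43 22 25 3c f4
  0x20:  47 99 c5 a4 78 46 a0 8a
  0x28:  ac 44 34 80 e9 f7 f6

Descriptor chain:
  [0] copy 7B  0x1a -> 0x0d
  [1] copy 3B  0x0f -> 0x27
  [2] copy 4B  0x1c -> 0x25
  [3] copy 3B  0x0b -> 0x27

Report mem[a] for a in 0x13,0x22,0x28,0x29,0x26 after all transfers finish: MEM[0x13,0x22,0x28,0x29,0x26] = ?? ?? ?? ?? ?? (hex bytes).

D0: mem[0x0d..0x13] <- [0d 43 22 25 3c f4 47]
D1: mem[0x27..0x29] <- [22 25 3c]
D2: mem[0x25..0x28] <- [22 25 3c f4]
D3: mem[0x27..0x29] <- [71 7b 0d]
query mem[0x13]=0x47, mem[0x22]=0xc5, mem[0x28]=0x7b, mem[0x29]=0x0d, mem[0x26]=0x25

MEM[0x13,0x22,0x28,0x29,0x26] = 47 c5 7b 0d 25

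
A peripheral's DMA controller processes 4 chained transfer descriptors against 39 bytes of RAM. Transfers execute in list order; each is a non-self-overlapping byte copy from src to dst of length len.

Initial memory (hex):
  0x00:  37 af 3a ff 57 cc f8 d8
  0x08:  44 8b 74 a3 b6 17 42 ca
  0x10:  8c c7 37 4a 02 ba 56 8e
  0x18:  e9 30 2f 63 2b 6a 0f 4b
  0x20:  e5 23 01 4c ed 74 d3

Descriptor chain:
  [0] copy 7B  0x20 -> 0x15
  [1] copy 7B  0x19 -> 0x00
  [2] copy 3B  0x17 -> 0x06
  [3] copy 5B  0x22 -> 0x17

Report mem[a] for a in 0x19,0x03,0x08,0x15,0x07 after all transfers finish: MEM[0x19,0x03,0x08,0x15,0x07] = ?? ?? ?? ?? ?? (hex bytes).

MEM[0x19,0x03,0x08,0x15,0x07] = ed 2b ed e5 4c

  after D0: wrote 7B at 0x15 = e523014ced74d3
  after D1: wrote 7B at 0x00 = ed74d32b6a0f4b
  after D2: wrote 3B at 0x06 = 014ced
  after D3: wrote 5B at 0x17 = 014ced74d3
query mem[0x19]=0xed, mem[0x03]=0x2b, mem[0x08]=0xed, mem[0x15]=0xe5, mem[0x07]=0x4c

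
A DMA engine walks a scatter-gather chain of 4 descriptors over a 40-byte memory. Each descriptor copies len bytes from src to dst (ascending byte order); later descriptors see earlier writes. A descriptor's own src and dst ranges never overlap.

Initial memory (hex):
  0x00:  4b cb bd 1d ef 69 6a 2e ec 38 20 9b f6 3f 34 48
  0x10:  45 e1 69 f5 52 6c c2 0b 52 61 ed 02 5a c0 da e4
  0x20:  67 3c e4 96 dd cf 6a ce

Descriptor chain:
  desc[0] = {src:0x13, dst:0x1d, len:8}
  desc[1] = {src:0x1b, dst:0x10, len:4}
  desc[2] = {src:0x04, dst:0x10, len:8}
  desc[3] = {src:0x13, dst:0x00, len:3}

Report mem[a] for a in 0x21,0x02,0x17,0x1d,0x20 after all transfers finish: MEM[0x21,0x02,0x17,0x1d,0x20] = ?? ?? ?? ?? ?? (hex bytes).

MEM[0x21,0x02,0x17,0x1d,0x20] = 0b 38 9b f5 c2

#0 dst[0x1d+8] := {0xf5,0x52,0x6c,0xc2,0x0b,0x52,0x61,0xed}
#1 dst[0x10+4] := {0x02,0x5a,0xf5,0x52}
#2 dst[0x10+8] := {0xef,0x69,0x6a,0x2e,0xec,0x38,0x20,0x9b}
#3 dst[0x00+3] := {0x2e,0xec,0x38}
query mem[0x21]=0x0b, mem[0x02]=0x38, mem[0x17]=0x9b, mem[0x1d]=0xf5, mem[0x20]=0xc2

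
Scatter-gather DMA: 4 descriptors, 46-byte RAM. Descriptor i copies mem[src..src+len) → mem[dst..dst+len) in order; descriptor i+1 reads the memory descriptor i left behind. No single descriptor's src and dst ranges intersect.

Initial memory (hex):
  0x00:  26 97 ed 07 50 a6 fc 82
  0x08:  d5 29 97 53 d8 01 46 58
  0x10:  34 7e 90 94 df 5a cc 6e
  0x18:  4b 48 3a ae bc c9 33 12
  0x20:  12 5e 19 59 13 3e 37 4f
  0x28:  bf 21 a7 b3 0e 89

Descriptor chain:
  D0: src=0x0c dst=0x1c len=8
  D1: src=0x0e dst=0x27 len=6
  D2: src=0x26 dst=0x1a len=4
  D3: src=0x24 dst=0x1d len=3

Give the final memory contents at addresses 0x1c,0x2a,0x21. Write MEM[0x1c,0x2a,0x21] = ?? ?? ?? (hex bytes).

MEM[0x1c,0x2a,0x21] = 58 7e 7e

[0] 0x0c->0x1c len=8 : d8 01 46 58 34 7e 90 94
[1] 0x0e->0x27 len=6 : 46 58 34 7e 90 94
[2] 0x26->0x1a len=4 : 37 46 58 34
[3] 0x24->0x1d len=3 : 13 3e 37
query mem[0x1c]=0x58, mem[0x2a]=0x7e, mem[0x21]=0x7e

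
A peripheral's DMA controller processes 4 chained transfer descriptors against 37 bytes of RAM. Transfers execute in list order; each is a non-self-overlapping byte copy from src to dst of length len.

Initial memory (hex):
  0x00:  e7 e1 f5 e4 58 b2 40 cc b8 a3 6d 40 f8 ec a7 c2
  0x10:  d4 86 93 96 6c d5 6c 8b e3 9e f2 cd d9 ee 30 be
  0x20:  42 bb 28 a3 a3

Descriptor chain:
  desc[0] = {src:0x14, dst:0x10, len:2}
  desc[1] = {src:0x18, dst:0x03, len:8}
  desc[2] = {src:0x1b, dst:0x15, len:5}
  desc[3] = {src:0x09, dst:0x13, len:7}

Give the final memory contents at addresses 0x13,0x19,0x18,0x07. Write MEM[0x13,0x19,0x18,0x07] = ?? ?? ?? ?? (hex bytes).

MEM[0x13,0x19,0x18,0x07] = 30 c2 a7 d9

#0 dst[0x10+2] := {0x6c,0xd5}
#1 dst[0x03+8] := {0xe3,0x9e,0xf2,0xcd,0xd9,0xee,0x30,0xbe}
#2 dst[0x15+5] := {0xcd,0xd9,0xee,0x30,0xbe}
#3 dst[0x13+7] := {0x30,0xbe,0x40,0xf8,0xec,0xa7,0xc2}
query mem[0x13]=0x30, mem[0x19]=0xc2, mem[0x18]=0xa7, mem[0x07]=0xd9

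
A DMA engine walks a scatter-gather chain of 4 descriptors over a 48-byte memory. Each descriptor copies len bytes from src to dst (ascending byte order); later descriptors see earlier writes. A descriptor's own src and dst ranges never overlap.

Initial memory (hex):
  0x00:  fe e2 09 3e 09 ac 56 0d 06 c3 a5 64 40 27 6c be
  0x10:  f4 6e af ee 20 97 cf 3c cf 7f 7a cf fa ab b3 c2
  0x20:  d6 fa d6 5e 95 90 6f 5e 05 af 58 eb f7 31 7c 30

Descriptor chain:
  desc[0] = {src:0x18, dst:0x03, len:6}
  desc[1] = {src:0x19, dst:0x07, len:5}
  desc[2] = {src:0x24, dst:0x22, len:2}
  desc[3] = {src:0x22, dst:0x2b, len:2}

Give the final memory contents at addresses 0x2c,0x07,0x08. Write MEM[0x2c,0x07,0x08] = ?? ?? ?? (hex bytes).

MEM[0x2c,0x07,0x08] = 90 7f 7a

#0 dst[0x03+6] := {0xcf,0x7f,0x7a,0xcf,0xfa,0xab}
#1 dst[0x07+5] := {0x7f,0x7a,0xcf,0xfa,0xab}
#2 dst[0x22+2] := {0x95,0x90}
#3 dst[0x2b+2] := {0x95,0x90}
query mem[0x2c]=0x90, mem[0x07]=0x7f, mem[0x08]=0x7a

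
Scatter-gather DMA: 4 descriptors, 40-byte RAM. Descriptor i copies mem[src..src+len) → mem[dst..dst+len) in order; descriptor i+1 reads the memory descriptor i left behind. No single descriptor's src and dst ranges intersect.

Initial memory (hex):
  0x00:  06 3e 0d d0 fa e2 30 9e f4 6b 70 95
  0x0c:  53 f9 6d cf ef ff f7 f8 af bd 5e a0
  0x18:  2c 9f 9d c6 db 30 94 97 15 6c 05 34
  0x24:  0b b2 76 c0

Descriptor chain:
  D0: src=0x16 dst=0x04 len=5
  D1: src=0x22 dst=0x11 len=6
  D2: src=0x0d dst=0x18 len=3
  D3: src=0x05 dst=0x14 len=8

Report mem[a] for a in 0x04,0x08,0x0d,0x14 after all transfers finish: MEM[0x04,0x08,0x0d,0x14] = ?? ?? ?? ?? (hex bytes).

MEM[0x04,0x08,0x0d,0x14] = 5e 9d f9 a0

[0] 0x16->0x04 len=5 : 5e a0 2c 9f 9d
[1] 0x22->0x11 len=6 : 05 34 0b b2 76 c0
[2] 0x0d->0x18 len=3 : f9 6d cf
[3] 0x05->0x14 len=8 : a0 2c 9f 9d 6b 70 95 53
query mem[0x04]=0x5e, mem[0x08]=0x9d, mem[0x0d]=0xf9, mem[0x14]=0xa0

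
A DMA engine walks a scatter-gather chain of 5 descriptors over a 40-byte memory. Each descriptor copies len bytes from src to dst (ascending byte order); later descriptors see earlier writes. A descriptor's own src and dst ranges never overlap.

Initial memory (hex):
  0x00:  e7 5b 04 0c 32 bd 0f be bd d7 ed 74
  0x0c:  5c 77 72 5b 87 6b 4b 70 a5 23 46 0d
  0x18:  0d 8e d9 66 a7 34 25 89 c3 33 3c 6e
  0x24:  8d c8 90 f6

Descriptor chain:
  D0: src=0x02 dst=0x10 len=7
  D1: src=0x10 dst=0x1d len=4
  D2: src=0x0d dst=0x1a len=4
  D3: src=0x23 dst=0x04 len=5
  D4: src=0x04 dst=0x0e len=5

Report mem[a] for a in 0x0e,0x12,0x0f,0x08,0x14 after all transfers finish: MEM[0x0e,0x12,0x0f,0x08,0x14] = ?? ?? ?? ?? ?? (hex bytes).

D0: mem[0x10..0x16] <- [04 0c 32 bd 0f be bd]
D1: mem[0x1d..0x20] <- [04 0c 32 bd]
D2: mem[0x1a..0x1d] <- [77 72 5b 04]
D3: mem[0x04..0x08] <- [6e 8d c8 90 f6]
D4: mem[0x0e..0x12] <- [6e 8d c8 90 f6]
query mem[0x0e]=0x6e, mem[0x12]=0xf6, mem[0x0f]=0x8d, mem[0x08]=0xf6, mem[0x14]=0x0f

MEM[0x0e,0x12,0x0f,0x08,0x14] = 6e f6 8d f6 0f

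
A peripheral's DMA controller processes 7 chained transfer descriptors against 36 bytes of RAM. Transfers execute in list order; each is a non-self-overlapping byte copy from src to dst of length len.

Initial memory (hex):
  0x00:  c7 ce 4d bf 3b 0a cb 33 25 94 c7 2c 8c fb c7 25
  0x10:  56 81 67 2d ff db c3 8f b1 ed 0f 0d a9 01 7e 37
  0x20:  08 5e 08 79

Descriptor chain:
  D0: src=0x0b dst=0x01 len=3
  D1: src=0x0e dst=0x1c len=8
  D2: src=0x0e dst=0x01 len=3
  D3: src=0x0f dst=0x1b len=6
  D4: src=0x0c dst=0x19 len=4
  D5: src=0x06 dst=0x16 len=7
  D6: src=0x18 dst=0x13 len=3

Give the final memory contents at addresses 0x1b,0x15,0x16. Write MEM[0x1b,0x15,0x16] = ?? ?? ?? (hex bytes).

MEM[0x1b,0x15,0x16] = 2c c7 cb

[0] 0x0b->0x01 len=3 : 2c 8c fb
[1] 0x0e->0x1c len=8 : c7 25 56 81 67 2d ff db
[2] 0x0e->0x01 len=3 : c7 25 56
[3] 0x0f->0x1b len=6 : 25 56 81 67 2d ff
[4] 0x0c->0x19 len=4 : 8c fb c7 25
[5] 0x06->0x16 len=7 : cb 33 25 94 c7 2c 8c
[6] 0x18->0x13 len=3 : 25 94 c7
query mem[0x1b]=0x2c, mem[0x15]=0xc7, mem[0x16]=0xcb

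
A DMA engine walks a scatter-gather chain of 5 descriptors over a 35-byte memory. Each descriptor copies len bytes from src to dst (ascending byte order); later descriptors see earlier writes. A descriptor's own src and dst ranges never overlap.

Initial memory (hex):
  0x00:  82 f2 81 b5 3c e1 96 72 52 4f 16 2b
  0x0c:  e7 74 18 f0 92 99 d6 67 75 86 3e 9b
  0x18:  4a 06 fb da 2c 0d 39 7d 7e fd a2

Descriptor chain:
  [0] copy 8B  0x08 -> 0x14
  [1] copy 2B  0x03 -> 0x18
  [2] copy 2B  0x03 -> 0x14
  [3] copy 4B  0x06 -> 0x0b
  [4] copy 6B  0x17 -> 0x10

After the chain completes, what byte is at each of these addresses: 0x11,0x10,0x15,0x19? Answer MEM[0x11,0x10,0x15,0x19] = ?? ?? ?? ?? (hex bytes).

MEM[0x11,0x10,0x15,0x19] = b5 2b 2c 3c

[0] 0x08->0x14 len=8 : 52 4f 16 2b e7 74 18 f0
[1] 0x03->0x18 len=2 : b5 3c
[2] 0x03->0x14 len=2 : b5 3c
[3] 0x06->0x0b len=4 : 96 72 52 4f
[4] 0x17->0x10 len=6 : 2b b5 3c 18 f0 2c
query mem[0x11]=0xb5, mem[0x10]=0x2b, mem[0x15]=0x2c, mem[0x19]=0x3c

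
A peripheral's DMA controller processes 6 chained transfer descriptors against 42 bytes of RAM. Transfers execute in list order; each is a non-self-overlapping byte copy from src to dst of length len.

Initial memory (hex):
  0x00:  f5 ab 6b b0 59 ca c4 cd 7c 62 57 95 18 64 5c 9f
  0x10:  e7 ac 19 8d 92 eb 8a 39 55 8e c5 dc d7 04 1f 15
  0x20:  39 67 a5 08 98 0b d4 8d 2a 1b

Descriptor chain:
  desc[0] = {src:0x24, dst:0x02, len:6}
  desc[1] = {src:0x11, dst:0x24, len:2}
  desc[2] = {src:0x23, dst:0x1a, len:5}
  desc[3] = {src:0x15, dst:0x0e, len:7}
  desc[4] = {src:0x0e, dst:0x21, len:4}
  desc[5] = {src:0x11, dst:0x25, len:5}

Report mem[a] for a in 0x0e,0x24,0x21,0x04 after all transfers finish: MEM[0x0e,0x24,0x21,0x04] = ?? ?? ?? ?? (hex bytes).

[0] 0x24->0x02 len=6 : 98 0b d4 8d 2a 1b
[1] 0x11->0x24 len=2 : ac 19
[2] 0x23->0x1a len=5 : 08 ac 19 d4 8d
[3] 0x15->0x0e len=7 : eb 8a 39 55 8e 08 ac
[4] 0x0e->0x21 len=4 : eb 8a 39 55
[5] 0x11->0x25 len=5 : 55 8e 08 ac eb
query mem[0x0e]=0xeb, mem[0x24]=0x55, mem[0x21]=0xeb, mem[0x04]=0xd4

MEM[0x0e,0x24,0x21,0x04] = eb 55 eb d4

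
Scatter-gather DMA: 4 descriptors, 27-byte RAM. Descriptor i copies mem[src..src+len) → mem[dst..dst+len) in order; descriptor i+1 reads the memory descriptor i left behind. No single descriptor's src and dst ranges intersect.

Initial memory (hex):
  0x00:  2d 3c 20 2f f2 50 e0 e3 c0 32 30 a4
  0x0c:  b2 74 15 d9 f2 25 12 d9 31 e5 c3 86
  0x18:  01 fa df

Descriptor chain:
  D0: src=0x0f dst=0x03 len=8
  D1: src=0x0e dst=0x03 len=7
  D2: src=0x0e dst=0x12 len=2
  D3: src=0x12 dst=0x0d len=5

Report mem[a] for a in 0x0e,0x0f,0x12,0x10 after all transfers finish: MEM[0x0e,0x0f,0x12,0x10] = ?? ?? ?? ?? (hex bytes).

D0: mem[0x03..0x0a] <- [d9 f2 25 12 d9 31 e5 c3]
D1: mem[0x03..0x09] <- [15 d9 f2 25 12 d9 31]
D2: mem[0x12..0x13] <- [15 d9]
D3: mem[0x0d..0x11] <- [15 d9 31 e5 c3]
query mem[0x0e]=0xd9, mem[0x0f]=0x31, mem[0x12]=0x15, mem[0x10]=0xe5

MEM[0x0e,0x0f,0x12,0x10] = d9 31 15 e5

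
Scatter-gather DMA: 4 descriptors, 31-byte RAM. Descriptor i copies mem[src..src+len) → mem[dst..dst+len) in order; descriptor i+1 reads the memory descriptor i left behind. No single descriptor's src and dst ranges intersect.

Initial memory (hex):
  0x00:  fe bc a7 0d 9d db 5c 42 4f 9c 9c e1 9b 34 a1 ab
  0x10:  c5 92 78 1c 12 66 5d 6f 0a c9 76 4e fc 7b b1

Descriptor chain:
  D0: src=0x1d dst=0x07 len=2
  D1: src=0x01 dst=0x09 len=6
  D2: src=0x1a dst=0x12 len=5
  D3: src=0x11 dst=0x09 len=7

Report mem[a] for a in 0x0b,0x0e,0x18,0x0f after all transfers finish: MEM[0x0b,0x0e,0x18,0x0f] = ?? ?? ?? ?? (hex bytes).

#0 dst[0x07+2] := {0x7b,0xb1}
#1 dst[0x09+6] := {0xbc,0xa7,0x0d,0x9d,0xdb,0x5c}
#2 dst[0x12+5] := {0x76,0x4e,0xfc,0x7b,0xb1}
#3 dst[0x09+7] := {0x92,0x76,0x4e,0xfc,0x7b,0xb1,0x6f}
query mem[0x0b]=0x4e, mem[0x0e]=0xb1, mem[0x18]=0x0a, mem[0x0f]=0x6f

MEM[0x0b,0x0e,0x18,0x0f] = 4e b1 0a 6f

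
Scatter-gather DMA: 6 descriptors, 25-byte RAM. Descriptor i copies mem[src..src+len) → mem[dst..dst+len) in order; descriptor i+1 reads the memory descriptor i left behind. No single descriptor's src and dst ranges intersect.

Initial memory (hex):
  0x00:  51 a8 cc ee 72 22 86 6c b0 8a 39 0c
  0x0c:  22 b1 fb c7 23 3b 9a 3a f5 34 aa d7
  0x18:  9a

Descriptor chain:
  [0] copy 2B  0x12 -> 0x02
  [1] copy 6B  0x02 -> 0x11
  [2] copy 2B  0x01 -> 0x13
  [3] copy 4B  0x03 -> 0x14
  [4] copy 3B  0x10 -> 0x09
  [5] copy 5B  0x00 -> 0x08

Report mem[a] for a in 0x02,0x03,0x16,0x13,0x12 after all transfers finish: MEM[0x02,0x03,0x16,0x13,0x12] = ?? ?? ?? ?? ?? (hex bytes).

MEM[0x02,0x03,0x16,0x13,0x12] = 9a 3a 22 a8 3a

#0 dst[0x02+2] := {0x9a,0x3a}
#1 dst[0x11+6] := {0x9a,0x3a,0x72,0x22,0x86,0x6c}
#2 dst[0x13+2] := {0xa8,0x9a}
#3 dst[0x14+4] := {0x3a,0x72,0x22,0x86}
#4 dst[0x09+3] := {0x23,0x9a,0x3a}
#5 dst[0x08+5] := {0x51,0xa8,0x9a,0x3a,0x72}
query mem[0x02]=0x9a, mem[0x03]=0x3a, mem[0x16]=0x22, mem[0x13]=0xa8, mem[0x12]=0x3a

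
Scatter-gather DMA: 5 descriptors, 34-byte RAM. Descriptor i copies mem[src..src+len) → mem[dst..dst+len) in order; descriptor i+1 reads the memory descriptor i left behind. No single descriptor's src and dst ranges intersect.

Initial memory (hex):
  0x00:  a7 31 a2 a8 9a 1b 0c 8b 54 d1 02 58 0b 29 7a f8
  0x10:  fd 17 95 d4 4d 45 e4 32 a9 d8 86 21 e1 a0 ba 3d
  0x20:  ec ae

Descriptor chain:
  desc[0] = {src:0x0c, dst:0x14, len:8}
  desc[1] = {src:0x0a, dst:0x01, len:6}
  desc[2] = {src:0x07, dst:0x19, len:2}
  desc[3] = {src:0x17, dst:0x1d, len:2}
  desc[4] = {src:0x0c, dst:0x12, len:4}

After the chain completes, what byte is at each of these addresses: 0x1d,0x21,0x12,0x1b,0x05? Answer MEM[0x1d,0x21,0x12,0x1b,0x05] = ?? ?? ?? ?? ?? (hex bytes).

MEM[0x1d,0x21,0x12,0x1b,0x05] = f8 ae 0b d4 7a

#0 dst[0x14+8] := {0x0b,0x29,0x7a,0xf8,0xfd,0x17,0x95,0xd4}
#1 dst[0x01+6] := {0x02,0x58,0x0b,0x29,0x7a,0xf8}
#2 dst[0x19+2] := {0x8b,0x54}
#3 dst[0x1d+2] := {0xf8,0xfd}
#4 dst[0x12+4] := {0x0b,0x29,0x7a,0xf8}
query mem[0x1d]=0xf8, mem[0x21]=0xae, mem[0x12]=0x0b, mem[0x1b]=0xd4, mem[0x05]=0x7a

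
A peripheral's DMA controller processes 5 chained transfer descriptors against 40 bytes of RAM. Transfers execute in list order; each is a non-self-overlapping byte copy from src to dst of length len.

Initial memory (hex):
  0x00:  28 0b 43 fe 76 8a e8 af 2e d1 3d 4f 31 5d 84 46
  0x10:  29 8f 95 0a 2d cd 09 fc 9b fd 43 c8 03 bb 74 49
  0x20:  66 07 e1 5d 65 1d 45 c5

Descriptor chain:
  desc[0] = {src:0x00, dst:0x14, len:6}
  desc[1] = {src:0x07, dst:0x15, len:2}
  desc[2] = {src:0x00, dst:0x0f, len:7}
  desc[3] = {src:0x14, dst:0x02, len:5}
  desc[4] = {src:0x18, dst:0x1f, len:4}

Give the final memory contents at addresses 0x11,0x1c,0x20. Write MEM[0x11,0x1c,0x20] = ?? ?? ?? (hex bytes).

[0] 0x00->0x14 len=6 : 28 0b 43 fe 76 8a
[1] 0x07->0x15 len=2 : af 2e
[2] 0x00->0x0f len=7 : 28 0b 43 fe 76 8a e8
[3] 0x14->0x02 len=5 : 8a e8 2e fe 76
[4] 0x18->0x1f len=4 : 76 8a 43 c8
query mem[0x11]=0x43, mem[0x1c]=0x03, mem[0x20]=0x8a

MEM[0x11,0x1c,0x20] = 43 03 8a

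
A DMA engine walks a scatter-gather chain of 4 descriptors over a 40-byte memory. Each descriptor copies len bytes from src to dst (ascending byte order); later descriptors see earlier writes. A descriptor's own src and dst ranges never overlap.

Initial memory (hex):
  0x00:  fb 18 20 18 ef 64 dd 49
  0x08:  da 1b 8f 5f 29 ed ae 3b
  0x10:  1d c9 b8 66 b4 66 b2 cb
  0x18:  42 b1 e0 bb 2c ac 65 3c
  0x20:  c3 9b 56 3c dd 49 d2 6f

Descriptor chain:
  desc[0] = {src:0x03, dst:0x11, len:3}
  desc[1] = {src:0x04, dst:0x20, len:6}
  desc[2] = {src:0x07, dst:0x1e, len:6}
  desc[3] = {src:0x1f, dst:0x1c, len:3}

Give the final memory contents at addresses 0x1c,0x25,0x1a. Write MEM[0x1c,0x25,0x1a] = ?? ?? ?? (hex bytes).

MEM[0x1c,0x25,0x1a] = da 1b e0

[0] 0x03->0x11 len=3 : 18 ef 64
[1] 0x04->0x20 len=6 : ef 64 dd 49 da 1b
[2] 0x07->0x1e len=6 : 49 da 1b 8f 5f 29
[3] 0x1f->0x1c len=3 : da 1b 8f
query mem[0x1c]=0xda, mem[0x25]=0x1b, mem[0x1a]=0xe0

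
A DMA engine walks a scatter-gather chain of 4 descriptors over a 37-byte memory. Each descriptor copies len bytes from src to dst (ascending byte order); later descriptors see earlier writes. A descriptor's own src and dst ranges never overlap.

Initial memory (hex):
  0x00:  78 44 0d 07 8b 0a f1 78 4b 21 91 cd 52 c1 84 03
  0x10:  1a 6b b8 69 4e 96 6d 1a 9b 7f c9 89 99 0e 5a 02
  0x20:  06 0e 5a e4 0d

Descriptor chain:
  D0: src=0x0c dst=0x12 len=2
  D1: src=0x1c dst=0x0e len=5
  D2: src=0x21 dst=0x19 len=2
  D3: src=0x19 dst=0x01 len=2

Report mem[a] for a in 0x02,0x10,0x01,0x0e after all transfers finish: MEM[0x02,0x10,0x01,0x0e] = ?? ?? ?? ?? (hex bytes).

MEM[0x02,0x10,0x01,0x0e] = 5a 5a 0e 99

D0: mem[0x12..0x13] <- [52 c1]
D1: mem[0x0e..0x12] <- [99 0e 5a 02 06]
D2: mem[0x19..0x1a] <- [0e 5a]
D3: mem[0x01..0x02] <- [0e 5a]
query mem[0x02]=0x5a, mem[0x10]=0x5a, mem[0x01]=0x0e, mem[0x0e]=0x99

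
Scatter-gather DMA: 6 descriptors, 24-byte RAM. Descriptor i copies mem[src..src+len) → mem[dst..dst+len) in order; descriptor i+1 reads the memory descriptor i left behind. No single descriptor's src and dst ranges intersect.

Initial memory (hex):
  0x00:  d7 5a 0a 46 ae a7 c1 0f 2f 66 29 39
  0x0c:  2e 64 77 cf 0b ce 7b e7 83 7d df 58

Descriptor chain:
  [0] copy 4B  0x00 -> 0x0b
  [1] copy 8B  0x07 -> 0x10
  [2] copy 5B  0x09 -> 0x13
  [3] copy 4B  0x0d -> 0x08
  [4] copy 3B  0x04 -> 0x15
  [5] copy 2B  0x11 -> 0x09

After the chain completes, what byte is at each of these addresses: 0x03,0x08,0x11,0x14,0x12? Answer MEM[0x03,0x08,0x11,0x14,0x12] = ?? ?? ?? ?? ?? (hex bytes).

  after D0: wrote 4B at 0x0b = d75a0a46
  after D1: wrote 8B at 0x10 = 0f2f6629d75a0a46
  after D2: wrote 5B at 0x13 = 6629d75a0a
  after D3: wrote 4B at 0x08 = 0a46cf0f
  after D4: wrote 3B at 0x15 = aea7c1
  after D5: wrote 2B at 0x09 = 2f66
query mem[0x03]=0x46, mem[0x08]=0x0a, mem[0x11]=0x2f, mem[0x14]=0x29, mem[0x12]=0x66

MEM[0x03,0x08,0x11,0x14,0x12] = 46 0a 2f 29 66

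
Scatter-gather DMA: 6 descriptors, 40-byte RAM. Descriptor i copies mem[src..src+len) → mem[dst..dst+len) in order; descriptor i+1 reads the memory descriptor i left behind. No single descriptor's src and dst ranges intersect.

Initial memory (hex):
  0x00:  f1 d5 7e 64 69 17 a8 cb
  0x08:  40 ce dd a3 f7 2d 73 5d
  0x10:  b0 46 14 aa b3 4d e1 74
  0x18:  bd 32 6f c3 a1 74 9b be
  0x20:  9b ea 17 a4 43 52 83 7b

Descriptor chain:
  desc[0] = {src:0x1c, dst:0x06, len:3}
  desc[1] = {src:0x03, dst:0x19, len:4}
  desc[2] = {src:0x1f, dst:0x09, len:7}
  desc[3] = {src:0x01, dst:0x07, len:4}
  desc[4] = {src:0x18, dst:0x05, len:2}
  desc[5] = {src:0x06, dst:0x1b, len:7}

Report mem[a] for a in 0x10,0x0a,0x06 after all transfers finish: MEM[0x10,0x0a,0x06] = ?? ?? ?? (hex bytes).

  after D0: wrote 3B at 0x06 = a1749b
  after D1: wrote 4B at 0x19 = 646917a1
  after D2: wrote 7B at 0x09 = be9bea17a44352
  after D3: wrote 4B at 0x07 = d57e6469
  after D4: wrote 2B at 0x05 = bd64
  after D5: wrote 7B at 0x1b = 64d57e6469ea17
query mem[0x10]=0xb0, mem[0x0a]=0x69, mem[0x06]=0x64

MEM[0x10,0x0a,0x06] = b0 69 64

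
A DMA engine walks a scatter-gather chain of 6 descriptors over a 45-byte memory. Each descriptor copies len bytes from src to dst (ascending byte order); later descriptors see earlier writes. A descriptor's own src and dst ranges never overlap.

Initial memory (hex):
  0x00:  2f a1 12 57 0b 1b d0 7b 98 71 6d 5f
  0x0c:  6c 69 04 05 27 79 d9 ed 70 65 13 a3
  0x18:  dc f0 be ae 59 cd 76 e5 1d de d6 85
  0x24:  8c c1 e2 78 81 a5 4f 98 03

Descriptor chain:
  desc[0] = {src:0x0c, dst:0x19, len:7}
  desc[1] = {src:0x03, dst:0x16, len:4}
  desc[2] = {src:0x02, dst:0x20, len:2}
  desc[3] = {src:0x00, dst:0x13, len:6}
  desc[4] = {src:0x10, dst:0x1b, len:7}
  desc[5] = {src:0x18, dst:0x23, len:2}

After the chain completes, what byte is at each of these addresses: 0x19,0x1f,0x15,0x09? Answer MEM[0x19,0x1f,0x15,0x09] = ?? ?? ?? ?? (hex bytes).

#0 dst[0x19+7] := {0x6c,0x69,0x04,0x05,0x27,0x79,0xd9}
#1 dst[0x16+4] := {0x57,0x0b,0x1b,0xd0}
#2 dst[0x20+2] := {0x12,0x57}
#3 dst[0x13+6] := {0x2f,0xa1,0x12,0x57,0x0b,0x1b}
#4 dst[0x1b+7] := {0x27,0x79,0xd9,0x2f,0xa1,0x12,0x57}
#5 dst[0x23+2] := {0x1b,0xd0}
query mem[0x19]=0xd0, mem[0x1f]=0xa1, mem[0x15]=0x12, mem[0x09]=0x71

MEM[0x19,0x1f,0x15,0x09] = d0 a1 12 71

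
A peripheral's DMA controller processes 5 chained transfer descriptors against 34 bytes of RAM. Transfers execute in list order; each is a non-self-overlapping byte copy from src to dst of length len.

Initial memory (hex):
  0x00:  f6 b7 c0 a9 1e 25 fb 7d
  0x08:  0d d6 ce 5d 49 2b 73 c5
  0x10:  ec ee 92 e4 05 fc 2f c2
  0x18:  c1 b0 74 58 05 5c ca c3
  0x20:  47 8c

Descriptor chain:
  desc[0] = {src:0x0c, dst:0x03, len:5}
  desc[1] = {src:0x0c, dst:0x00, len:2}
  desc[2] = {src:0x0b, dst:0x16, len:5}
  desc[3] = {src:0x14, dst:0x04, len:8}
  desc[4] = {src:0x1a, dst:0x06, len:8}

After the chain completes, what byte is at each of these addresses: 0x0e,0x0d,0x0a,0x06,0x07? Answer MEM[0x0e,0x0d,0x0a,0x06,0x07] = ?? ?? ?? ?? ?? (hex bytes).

#0 dst[0x03+5] := {0x49,0x2b,0x73,0xc5,0xec}
#1 dst[0x00+2] := {0x49,0x2b}
#2 dst[0x16+5] := {0x5d,0x49,0x2b,0x73,0xc5}
#3 dst[0x04+8] := {0x05,0xfc,0x5d,0x49,0x2b,0x73,0xc5,0x58}
#4 dst[0x06+8] := {0xc5,0x58,0x05,0x5c,0xca,0xc3,0x47,0x8c}
query mem[0x0e]=0x73, mem[0x0d]=0x8c, mem[0x0a]=0xca, mem[0x06]=0xc5, mem[0x07]=0x58

MEM[0x0e,0x0d,0x0a,0x06,0x07] = 73 8c ca c5 58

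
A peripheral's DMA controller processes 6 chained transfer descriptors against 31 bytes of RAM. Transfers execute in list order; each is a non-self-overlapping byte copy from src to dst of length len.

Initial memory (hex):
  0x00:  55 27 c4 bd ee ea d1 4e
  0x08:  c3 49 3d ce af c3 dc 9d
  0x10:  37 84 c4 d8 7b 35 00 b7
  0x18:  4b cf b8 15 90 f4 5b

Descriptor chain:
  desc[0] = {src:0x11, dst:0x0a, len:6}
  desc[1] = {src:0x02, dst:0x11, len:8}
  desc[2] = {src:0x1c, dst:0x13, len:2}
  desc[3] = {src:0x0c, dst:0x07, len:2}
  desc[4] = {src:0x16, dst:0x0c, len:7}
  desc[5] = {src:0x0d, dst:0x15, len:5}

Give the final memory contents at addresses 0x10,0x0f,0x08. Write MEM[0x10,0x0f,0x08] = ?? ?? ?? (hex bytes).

MEM[0x10,0x0f,0x08] = b8 cf 7b

  after D0: wrote 6B at 0x0a = 84c4d87b3500
  after D1: wrote 8B at 0x11 = c4bdeeead14ec349
  after D2: wrote 2B at 0x13 = 90f4
  after D3: wrote 2B at 0x07 = d87b
  after D4: wrote 7B at 0x0c = 4ec349cfb81590
  after D5: wrote 5B at 0x15 = c349cfb815
query mem[0x10]=0xb8, mem[0x0f]=0xcf, mem[0x08]=0x7b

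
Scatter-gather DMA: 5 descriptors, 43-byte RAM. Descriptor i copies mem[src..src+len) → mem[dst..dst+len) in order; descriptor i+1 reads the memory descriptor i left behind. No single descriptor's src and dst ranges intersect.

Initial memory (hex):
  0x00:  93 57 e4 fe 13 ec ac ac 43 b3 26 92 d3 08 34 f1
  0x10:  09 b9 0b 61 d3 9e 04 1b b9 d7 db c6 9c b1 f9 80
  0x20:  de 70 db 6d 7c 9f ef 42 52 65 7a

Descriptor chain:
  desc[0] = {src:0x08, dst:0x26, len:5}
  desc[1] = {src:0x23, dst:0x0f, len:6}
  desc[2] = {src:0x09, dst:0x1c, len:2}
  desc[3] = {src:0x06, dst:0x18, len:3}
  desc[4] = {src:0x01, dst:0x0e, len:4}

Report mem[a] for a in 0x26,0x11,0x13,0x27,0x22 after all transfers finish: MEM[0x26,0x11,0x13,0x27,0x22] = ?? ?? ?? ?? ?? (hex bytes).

MEM[0x26,0x11,0x13,0x27,0x22] = 43 13 b3 b3 db

[0] 0x08->0x26 len=5 : 43 b3 26 92 d3
[1] 0x23->0x0f len=6 : 6d 7c 9f 43 b3 26
[2] 0x09->0x1c len=2 : b3 26
[3] 0x06->0x18 len=3 : ac ac 43
[4] 0x01->0x0e len=4 : 57 e4 fe 13
query mem[0x26]=0x43, mem[0x11]=0x13, mem[0x13]=0xb3, mem[0x27]=0xb3, mem[0x22]=0xdb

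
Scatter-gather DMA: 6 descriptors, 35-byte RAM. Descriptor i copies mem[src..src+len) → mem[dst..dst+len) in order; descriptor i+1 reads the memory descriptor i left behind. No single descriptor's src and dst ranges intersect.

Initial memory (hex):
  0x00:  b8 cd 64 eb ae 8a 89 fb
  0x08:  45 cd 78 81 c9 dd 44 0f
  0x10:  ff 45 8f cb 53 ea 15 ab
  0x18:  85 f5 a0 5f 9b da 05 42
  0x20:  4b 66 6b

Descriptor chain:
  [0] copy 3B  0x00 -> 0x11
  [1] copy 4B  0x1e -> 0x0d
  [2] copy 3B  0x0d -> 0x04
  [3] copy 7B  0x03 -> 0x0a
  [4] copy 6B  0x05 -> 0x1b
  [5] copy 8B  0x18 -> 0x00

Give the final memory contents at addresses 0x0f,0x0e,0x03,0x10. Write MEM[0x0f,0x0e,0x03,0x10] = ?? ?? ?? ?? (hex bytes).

MEM[0x0f,0x0e,0x03,0x10] = 45 fb 42 cd

  after D0: wrote 3B at 0x11 = b8cd64
  after D1: wrote 4B at 0x0d = 05424b66
  after D2: wrote 3B at 0x04 = 05424b
  after D3: wrote 7B at 0x0a = eb05424bfb45cd
  after D4: wrote 6B at 0x1b = 424bfb45cdeb
  after D5: wrote 8B at 0x00 = 85f5a0424bfb45cd
query mem[0x0f]=0x45, mem[0x0e]=0xfb, mem[0x03]=0x42, mem[0x10]=0xcd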